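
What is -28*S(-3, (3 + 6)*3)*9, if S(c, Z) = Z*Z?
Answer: -183708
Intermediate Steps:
S(c, Z) = Z²
-28*S(-3, (3 + 6)*3)*9 = -28*9*(3 + 6)²*9 = -28*(9*3)²*9 = -28*27²*9 = -28*729*9 = -20412*9 = -183708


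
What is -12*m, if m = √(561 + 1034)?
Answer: -12*√1595 ≈ -479.25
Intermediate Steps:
m = √1595 ≈ 39.937
-12*m = -12*√1595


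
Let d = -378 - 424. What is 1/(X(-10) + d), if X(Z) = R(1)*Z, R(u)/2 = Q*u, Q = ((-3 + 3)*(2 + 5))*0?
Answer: -1/802 ≈ -0.0012469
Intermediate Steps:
d = -802
Q = 0 (Q = (0*7)*0 = 0*0 = 0)
R(u) = 0 (R(u) = 2*(0*u) = 2*0 = 0)
X(Z) = 0 (X(Z) = 0*Z = 0)
1/(X(-10) + d) = 1/(0 - 802) = 1/(-802) = -1/802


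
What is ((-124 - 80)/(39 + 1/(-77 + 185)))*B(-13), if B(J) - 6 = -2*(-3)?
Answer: -264384/4213 ≈ -62.754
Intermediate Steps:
B(J) = 12 (B(J) = 6 - 2*(-3) = 6 + 6 = 12)
((-124 - 80)/(39 + 1/(-77 + 185)))*B(-13) = ((-124 - 80)/(39 + 1/(-77 + 185)))*12 = -204/(39 + 1/108)*12 = -204/4213/108*12 = -204*108/4213*12 = -22032/4213*12 = -264384/4213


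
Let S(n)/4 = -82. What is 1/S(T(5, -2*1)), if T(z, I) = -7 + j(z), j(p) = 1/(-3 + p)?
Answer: -1/328 ≈ -0.0030488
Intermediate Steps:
T(z, I) = -7 + 1/(-3 + z)
S(n) = -328 (S(n) = 4*(-82) = -328)
1/S(T(5, -2*1)) = 1/(-328) = -1/328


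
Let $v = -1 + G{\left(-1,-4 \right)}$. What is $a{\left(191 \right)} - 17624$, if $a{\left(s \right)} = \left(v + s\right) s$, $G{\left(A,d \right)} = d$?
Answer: $17902$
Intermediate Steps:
$v = -5$ ($v = -1 - 4 = -5$)
$a{\left(s \right)} = s \left(-5 + s\right)$ ($a{\left(s \right)} = \left(-5 + s\right) s = s \left(-5 + s\right)$)
$a{\left(191 \right)} - 17624 = 191 \left(-5 + 191\right) - 17624 = 191 \cdot 186 - 17624 = 35526 - 17624 = 17902$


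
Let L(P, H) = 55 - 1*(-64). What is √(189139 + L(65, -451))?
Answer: √189258 ≈ 435.04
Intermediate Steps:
L(P, H) = 119 (L(P, H) = 55 + 64 = 119)
√(189139 + L(65, -451)) = √(189139 + 119) = √189258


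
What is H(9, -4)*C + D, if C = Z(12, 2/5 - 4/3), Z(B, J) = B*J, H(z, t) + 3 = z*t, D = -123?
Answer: 1569/5 ≈ 313.80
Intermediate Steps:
H(z, t) = -3 + t*z (H(z, t) = -3 + z*t = -3 + t*z)
C = -56/5 (C = 12*(2/5 - 4/3) = 12*(-14/15) = -56/5 ≈ -11.200)
H(9, -4)*C + D = (-3 - 4*9)*(-56/5) - 123 = (-3 - 36)*(-56/5) - 123 = -39*(-56/5) - 123 = 2184/5 - 123 = 1569/5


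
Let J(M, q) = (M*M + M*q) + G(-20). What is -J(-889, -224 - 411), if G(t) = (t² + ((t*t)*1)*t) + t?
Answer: -1347216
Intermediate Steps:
G(t) = t + t² + t³ (G(t) = (t² + (t²*1)*t) + t = (t² + t²*t) + t = (t² + t³) + t = t + t² + t³)
J(M, q) = -7620 + M² + M*q (J(M, q) = (M*M + M*q) - 20*(1 - 20 + (-20)²) = (M² + M*q) - 20*(1 - 20 + 400) = (M² + M*q) - 20*381 = (M² + M*q) - 7620 = -7620 + M² + M*q)
-J(-889, -224 - 411) = -(-7620 + (-889)² - 889*(-224 - 411)) = -(-7620 + 790321 - 889*(-635)) = -(-7620 + 790321 + 564515) = -1*1347216 = -1347216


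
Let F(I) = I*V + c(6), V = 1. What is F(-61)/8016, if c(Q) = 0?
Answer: -61/8016 ≈ -0.0076098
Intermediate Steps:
F(I) = I (F(I) = I*1 + 0 = I + 0 = I)
F(-61)/8016 = -61/8016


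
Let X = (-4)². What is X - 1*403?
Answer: -387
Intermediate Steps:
X = 16
X - 1*403 = 16 - 1*403 = 16 - 403 = -387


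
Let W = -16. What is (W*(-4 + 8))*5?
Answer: -320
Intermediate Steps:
(W*(-4 + 8))*5 = -16*(-4 + 8)*5 = -16*4*5 = -64*5 = -320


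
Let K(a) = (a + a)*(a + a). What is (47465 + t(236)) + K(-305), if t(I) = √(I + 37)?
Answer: 419565 + √273 ≈ 4.1958e+5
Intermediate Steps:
K(a) = 4*a² (K(a) = (2*a)*(2*a) = 4*a²)
t(I) = √(37 + I)
(47465 + t(236)) + K(-305) = (47465 + √(37 + 236)) + 4*(-305)² = (47465 + √273) + 4*93025 = (47465 + √273) + 372100 = 419565 + √273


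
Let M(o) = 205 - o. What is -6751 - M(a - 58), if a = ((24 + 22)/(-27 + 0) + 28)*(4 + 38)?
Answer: -53186/9 ≈ -5909.6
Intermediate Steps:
a = 9940/9 (a = (46/(-27) + 28)*42 = (46*(-1/27) + 28)*42 = (-46/27 + 28)*42 = (710/27)*42 = 9940/9 ≈ 1104.4)
-6751 - M(a - 58) = -6751 - (205 - (9940/9 - 58)) = -6751 - (205 - 1*9418/9) = -6751 - (205 - 9418/9) = -6751 - 1*(-7573/9) = -6751 + 7573/9 = -53186/9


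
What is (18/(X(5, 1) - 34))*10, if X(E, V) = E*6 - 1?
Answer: -36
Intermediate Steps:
X(E, V) = -1 + 6*E (X(E, V) = 6*E - 1 = -1 + 6*E)
(18/(X(5, 1) - 34))*10 = (18/((-1 + 6*5) - 34))*10 = (18/((-1 + 30) - 34))*10 = (18/(29 - 34))*10 = (18/(-5))*10 = (18*(-⅕))*10 = -18/5*10 = -36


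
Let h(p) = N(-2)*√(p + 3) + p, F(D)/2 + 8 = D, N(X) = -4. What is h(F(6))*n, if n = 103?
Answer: -412 - 412*I ≈ -412.0 - 412.0*I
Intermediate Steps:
F(D) = -16 + 2*D
h(p) = p - 4*√(3 + p) (h(p) = -4*√(p + 3) + p = -4*√(3 + p) + p = p - 4*√(3 + p))
h(F(6))*n = ((-16 + 2*6) - 4*√(3 + (-16 + 2*6)))*103 = ((-16 + 12) - 4*√(3 + (-16 + 12)))*103 = (-4 - 4*√(3 - 4))*103 = (-4 - 4*I)*103 = -412 - 412*I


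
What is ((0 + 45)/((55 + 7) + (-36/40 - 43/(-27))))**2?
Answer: 147622500/286523329 ≈ 0.51522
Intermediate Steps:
((0 + 45)/((55 + 7) + (-36/40 - 43/(-27))))**2 = (45/(62 + (-36*1/40 - 43*(-1/27))))**2 = (45/(62 + (-9/10 + 43/27)))**2 = (45/(62 + 187/270))**2 = (45/(16927/270))**2 = (45*(270/16927))**2 = (12150/16927)**2 = 147622500/286523329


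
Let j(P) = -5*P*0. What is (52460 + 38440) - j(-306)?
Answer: 90900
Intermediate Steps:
j(P) = 0
(52460 + 38440) - j(-306) = (52460 + 38440) - 1*0 = 90900 + 0 = 90900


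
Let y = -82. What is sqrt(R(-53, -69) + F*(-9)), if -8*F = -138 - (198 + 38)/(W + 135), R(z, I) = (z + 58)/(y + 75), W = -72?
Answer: I*sqrt(31395)/14 ≈ 12.656*I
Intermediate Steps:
R(z, I) = -58/7 - z/7 (R(z, I) = (z + 58)/(-82 + 75) = (58 + z)/(-7) = (58 + z)*(-1/7) = -58/7 - z/7)
F = 4465/252 (F = -(-138 - (198 + 38)/(-72 + 135))/8 = -(-138 - 236/63)/8 = -1/8*(-8930/63) = 4465/252 ≈ 17.718)
sqrt(R(-53, -69) + F*(-9)) = sqrt((-58/7 - 1/7*(-53)) + (4465/252)*(-9)) = sqrt((-58/7 + 53/7) - 4465/28) = sqrt(-5/7 - 4465/28) = sqrt(-4485/28) = I*sqrt(31395)/14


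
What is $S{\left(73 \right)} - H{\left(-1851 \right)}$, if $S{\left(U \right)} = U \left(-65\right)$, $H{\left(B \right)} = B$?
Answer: $-2894$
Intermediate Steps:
$S{\left(U \right)} = - 65 U$
$S{\left(73 \right)} - H{\left(-1851 \right)} = \left(-65\right) 73 - -1851 = -4745 + 1851 = -2894$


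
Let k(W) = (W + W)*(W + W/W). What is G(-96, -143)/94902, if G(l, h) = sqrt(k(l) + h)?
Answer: sqrt(18097)/94902 ≈ 0.0014175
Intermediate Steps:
k(W) = 2*W*(1 + W) (k(W) = (2*W)*(W + 1) = (2*W)*(1 + W) = 2*W*(1 + W))
G(l, h) = sqrt(h + 2*l*(1 + l)) (G(l, h) = sqrt(2*l*(1 + l) + h) = sqrt(h + 2*l*(1 + l)))
G(-96, -143)/94902 = sqrt(-143 + 2*(-96)*(1 - 96))/94902 = sqrt(-143 + 2*(-96)*(-95))*(1/94902) = sqrt(-143 + 18240)*(1/94902) = sqrt(18097)*(1/94902) = sqrt(18097)/94902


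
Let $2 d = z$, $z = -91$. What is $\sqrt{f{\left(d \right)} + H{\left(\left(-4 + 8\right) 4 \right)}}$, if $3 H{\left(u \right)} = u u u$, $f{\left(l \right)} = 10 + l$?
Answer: $\frac{\sqrt{47874}}{6} \approx 36.467$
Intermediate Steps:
$d = - \frac{91}{2}$ ($d = \frac{1}{2} \left(-91\right) = - \frac{91}{2} \approx -45.5$)
$H{\left(u \right)} = \frac{u^{3}}{3}$ ($H{\left(u \right)} = \frac{u u u}{3} = \frac{u^{2} u}{3} = \frac{u^{3}}{3}$)
$\sqrt{f{\left(d \right)} + H{\left(\left(-4 + 8\right) 4 \right)}} = \sqrt{\left(10 - \frac{91}{2}\right) + \frac{\left(\left(-4 + 8\right) 4\right)^{3}}{3}} = \sqrt{- \frac{71}{2} + \frac{\left(4 \cdot 4\right)^{3}}{3}} = \sqrt{- \frac{71}{2} + \frac{16^{3}}{3}} = \sqrt{- \frac{71}{2} + \frac{1}{3} \cdot 4096} = \sqrt{- \frac{71}{2} + \frac{4096}{3}} = \sqrt{\frac{7979}{6}} = \frac{\sqrt{47874}}{6}$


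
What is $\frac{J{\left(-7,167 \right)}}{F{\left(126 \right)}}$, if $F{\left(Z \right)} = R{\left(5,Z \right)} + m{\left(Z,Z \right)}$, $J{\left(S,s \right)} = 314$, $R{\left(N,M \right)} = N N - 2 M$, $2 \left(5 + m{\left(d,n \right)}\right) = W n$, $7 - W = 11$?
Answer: $- \frac{157}{242} \approx -0.64876$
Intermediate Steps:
$W = -4$ ($W = 7 - 11 = -4$)
$m{\left(d,n \right)} = -5 - 2 n$ ($m{\left(d,n \right)} = -5 + \frac{\left(-4\right) n}{2} = -5 - 2 n$)
$R{\left(N,M \right)} = N^{2} - 2 M$
$F{\left(Z \right)} = 20 - 4 Z$ ($F{\left(Z \right)} = \left(5^{2} - 2 Z\right) - \left(5 + 2 Z\right) = \left(25 - 2 Z\right) - \left(5 + 2 Z\right) = 20 - 4 Z$)
$\frac{J{\left(-7,167 \right)}}{F{\left(126 \right)}} = \frac{314}{20 - 504} = \frac{314}{-484} = 314 \left(- \frac{1}{484}\right) = - \frac{157}{242}$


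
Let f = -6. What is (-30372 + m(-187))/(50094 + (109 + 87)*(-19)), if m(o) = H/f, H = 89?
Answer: -182321/278220 ≈ -0.65531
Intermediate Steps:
m(o) = -89/6 (m(o) = 89/(-6) = 89*(-⅙) = -89/6)
(-30372 + m(-187))/(50094 + (109 + 87)*(-19)) = (-30372 - 89/6)/(50094 + (109 + 87)*(-19)) = -182321/(6*(50094 + 196*(-19))) = -182321/(6*(50094 - 3724)) = -182321/6/46370 = -182321/6*1/46370 = -182321/278220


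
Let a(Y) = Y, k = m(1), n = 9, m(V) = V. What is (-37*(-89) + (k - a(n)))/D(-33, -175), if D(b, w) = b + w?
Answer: -3285/208 ≈ -15.793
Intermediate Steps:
k = 1
(-37*(-89) + (k - a(n)))/D(-33, -175) = (-37*(-89) + (1 - 1*9))/(-33 - 175) = (3293 + (1 - 9))/(-208) = (3293 - 8)*(-1/208) = 3285*(-1/208) = -3285/208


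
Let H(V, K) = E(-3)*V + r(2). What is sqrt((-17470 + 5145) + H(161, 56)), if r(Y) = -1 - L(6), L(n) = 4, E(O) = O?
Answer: I*sqrt(12813) ≈ 113.19*I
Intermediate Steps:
r(Y) = -5 (r(Y) = -1 - 1*4 = -1 - 4 = -5)
H(V, K) = -5 - 3*V (H(V, K) = -3*V - 5 = -5 - 3*V)
sqrt((-17470 + 5145) + H(161, 56)) = sqrt((-17470 + 5145) + (-5 - 3*161)) = sqrt(-12325 + (-5 - 483)) = sqrt(-12325 - 488) = sqrt(-12813) = I*sqrt(12813)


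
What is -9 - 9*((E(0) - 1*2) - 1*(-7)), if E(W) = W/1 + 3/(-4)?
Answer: -189/4 ≈ -47.250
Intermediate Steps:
E(W) = -3/4 + W (E(W) = W*1 + 3*(-1/4) = W - 3/4 = -3/4 + W)
-9 - 9*((E(0) - 1*2) - 1*(-7)) = -9 - 9*(((-3/4 + 0) - 1*2) - 1*(-7)) = -9 - 9*((-3/4 - 2) + 7) = -9 - 9*(-11/4 + 7) = -9 - 9*17/4 = -9 - 153/4 = -189/4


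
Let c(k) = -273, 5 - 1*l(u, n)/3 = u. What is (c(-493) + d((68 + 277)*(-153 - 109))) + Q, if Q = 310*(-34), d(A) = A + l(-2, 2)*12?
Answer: -100951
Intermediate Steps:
l(u, n) = 15 - 3*u
d(A) = 252 + A (d(A) = A + (15 - 3*(-2))*12 = A + (15 + 6)*12 = A + 21*12 = A + 252 = 252 + A)
Q = -10540
(c(-493) + d((68 + 277)*(-153 - 109))) + Q = (-273 + (252 + (68 + 277)*(-153 - 109))) - 10540 = (-273 + (252 + 345*(-262))) - 10540 = (-273 + (252 - 90390)) - 10540 = (-273 - 90138) - 10540 = -90411 - 10540 = -100951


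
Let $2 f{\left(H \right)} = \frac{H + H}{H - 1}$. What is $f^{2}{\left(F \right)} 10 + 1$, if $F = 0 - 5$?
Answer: $\frac{143}{18} \approx 7.9444$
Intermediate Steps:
$F = -5$ ($F = 0 - 5 = -5$)
$f{\left(H \right)} = \frac{H}{-1 + H}$ ($f{\left(H \right)} = \frac{\left(H + H\right) \frac{1}{H - 1}}{2} = \frac{2 H \frac{1}{-1 + H}}{2} = \frac{H}{-1 + H}$)
$f^{2}{\left(F \right)} 10 + 1 = \left(- \frac{5}{-1 - 5}\right)^{2} \cdot 10 + 1 = \left(- \frac{5}{-6}\right)^{2} \cdot 10 + 1 = \left(\left(-5\right) \left(- \frac{1}{6}\right)\right)^{2} \cdot 10 + 1 = \left(\frac{5}{6}\right)^{2} \cdot 10 + 1 = \frac{25}{36} \cdot 10 + 1 = \frac{125}{18} + 1 = \frac{143}{18}$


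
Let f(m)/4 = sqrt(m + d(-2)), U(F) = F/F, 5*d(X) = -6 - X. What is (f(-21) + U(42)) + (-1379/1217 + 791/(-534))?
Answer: -1049155/649878 + 4*I*sqrt(545)/5 ≈ -1.6144 + 18.676*I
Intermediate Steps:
d(X) = -6/5 - X/5 (d(X) = (-6 - X)/5 = -6/5 - X/5)
U(F) = 1
f(m) = 4*sqrt(-4/5 + m) (f(m) = 4*sqrt(m + (-6/5 - 1/5*(-2))) = 4*sqrt(m + (-6/5 + 2/5)) = 4*sqrt(m - 4/5) = 4*sqrt(-4/5 + m))
(f(-21) + U(42)) + (-1379/1217 + 791/(-534)) = (4*sqrt(-20 + 25*(-21))/5 + 1) + (-1379/1217 + 791/(-534)) = (4*sqrt(-20 - 525)/5 + 1) + (-1379*1/1217 + 791*(-1/534)) = (4*sqrt(-545)/5 + 1) + (-1379/1217 - 791/534) = (4*(I*sqrt(545))/5 + 1) - 1699033/649878 = (4*I*sqrt(545)/5 + 1) - 1699033/649878 = (1 + 4*I*sqrt(545)/5) - 1699033/649878 = -1049155/649878 + 4*I*sqrt(545)/5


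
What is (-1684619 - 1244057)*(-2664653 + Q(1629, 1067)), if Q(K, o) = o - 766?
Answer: 7803023757952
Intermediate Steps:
Q(K, o) = -766 + o
(-1684619 - 1244057)*(-2664653 + Q(1629, 1067)) = (-1684619 - 1244057)*(-2664653 + (-766 + 1067)) = -2928676*(-2664653 + 301) = -2928676*(-2664352) = 7803023757952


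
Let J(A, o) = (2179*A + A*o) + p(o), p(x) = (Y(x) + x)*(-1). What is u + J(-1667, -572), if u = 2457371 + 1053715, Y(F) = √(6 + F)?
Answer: 832789 - I*√566 ≈ 8.3279e+5 - 23.791*I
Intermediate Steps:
u = 3511086
p(x) = -x - √(6 + x) (p(x) = (√(6 + x) + x)*(-1) = (x + √(6 + x))*(-1) = -x - √(6 + x))
J(A, o) = -o - √(6 + o) + 2179*A + A*o (J(A, o) = (2179*A + A*o) + (-o - √(6 + o)) = -o - √(6 + o) + 2179*A + A*o)
u + J(-1667, -572) = 3511086 + (-1*(-572) - √(6 - 572) + 2179*(-1667) - 1667*(-572)) = 3511086 + (572 - √(-566) - 3632393 + 953524) = 3511086 + (572 - I*√566 - 3632393 + 953524) = 3511086 + (-2678297 - I*√566) = 832789 - I*√566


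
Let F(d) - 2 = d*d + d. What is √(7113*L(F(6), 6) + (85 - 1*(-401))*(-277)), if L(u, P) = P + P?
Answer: 3*I*√5474 ≈ 221.96*I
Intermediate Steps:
F(d) = 2 + d + d² (F(d) = 2 + (d*d + d) = 2 + (d² + d) = 2 + (d + d²) = 2 + d + d²)
L(u, P) = 2*P
√(7113*L(F(6), 6) + (85 - 1*(-401))*(-277)) = √(7113*(2*6) + (85 - 1*(-401))*(-277)) = √(7113*12 + (85 + 401)*(-277)) = √(85356 + 486*(-277)) = √(85356 - 134622) = √(-49266) = 3*I*√5474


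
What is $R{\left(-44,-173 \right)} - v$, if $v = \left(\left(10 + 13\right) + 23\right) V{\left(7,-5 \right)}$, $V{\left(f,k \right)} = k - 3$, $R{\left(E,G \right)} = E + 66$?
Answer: $390$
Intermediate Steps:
$R{\left(E,G \right)} = 66 + E$
$V{\left(f,k \right)} = -3 + k$
$v = -368$ ($v = \left(\left(10 + 13\right) + 23\right) \left(-3 - 5\right) = \left(23 + 23\right) \left(-8\right) = 46 \left(-8\right) = -368$)
$R{\left(-44,-173 \right)} - v = \left(66 - 44\right) - -368 = 22 + 368 = 390$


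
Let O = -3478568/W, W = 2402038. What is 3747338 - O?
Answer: 4500625876706/1201019 ≈ 3.7473e+6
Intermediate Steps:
O = -1739284/1201019 (O = -3478568/2402038 = -3478568*1/2402038 = -1739284/1201019 ≈ -1.4482)
3747338 - O = 3747338 - 1*(-1739284/1201019) = 3747338 + 1739284/1201019 = 4500625876706/1201019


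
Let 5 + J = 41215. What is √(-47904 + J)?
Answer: I*√6694 ≈ 81.817*I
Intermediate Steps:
J = 41210 (J = -5 + 41215 = 41210)
√(-47904 + J) = √(-47904 + 41210) = √(-6694) = I*√6694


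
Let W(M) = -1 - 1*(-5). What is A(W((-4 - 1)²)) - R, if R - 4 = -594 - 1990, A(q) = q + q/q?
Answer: 2585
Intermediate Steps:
W(M) = 4 (W(M) = -1 + 5 = 4)
A(q) = 1 + q (A(q) = q + 1 = 1 + q)
R = -2580 (R = 4 + (-594 - 1990) = 4 - 2584 = -2580)
A(W((-4 - 1)²)) - R = (1 + 4) - 1*(-2580) = 5 + 2580 = 2585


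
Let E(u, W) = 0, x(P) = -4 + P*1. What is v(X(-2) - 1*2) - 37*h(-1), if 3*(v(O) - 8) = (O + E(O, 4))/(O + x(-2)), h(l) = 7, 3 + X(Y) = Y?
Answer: -9782/39 ≈ -250.82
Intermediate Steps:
X(Y) = -3 + Y
x(P) = -4 + P
v(O) = 8 + O/(3*(-6 + O)) (v(O) = 8 + ((O + 0)/(O + (-4 - 2)))/3 = 8 + (O/(O - 6))/3 = 8 + (O/(-6 + O))/3 = 8 + O/(3*(-6 + O)))
v(X(-2) - 1*2) - 37*h(-1) = (-144 + 25*((-3 - 2) - 1*2))/(3*(-6 + ((-3 - 2) - 1*2))) - 37*7 = (-144 + 25*(-5 - 2))/(3*(-6 + (-5 - 2))) - 259 = (-144 + 25*(-7))/(3*(-6 - 7)) - 259 = (1/3)*(-144 - 175)/(-13) - 259 = (1/3)*(-1/13)*(-319) - 259 = 319/39 - 259 = -9782/39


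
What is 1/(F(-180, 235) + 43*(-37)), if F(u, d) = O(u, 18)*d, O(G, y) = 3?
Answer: -1/886 ≈ -0.0011287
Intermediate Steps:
F(u, d) = 3*d
1/(F(-180, 235) + 43*(-37)) = 1/(3*235 + 43*(-37)) = 1/(705 - 1591) = 1/(-886) = -1/886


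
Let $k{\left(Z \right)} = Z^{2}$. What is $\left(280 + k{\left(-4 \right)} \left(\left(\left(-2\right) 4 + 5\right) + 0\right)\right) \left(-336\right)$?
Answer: $-77952$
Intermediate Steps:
$\left(280 + k{\left(-4 \right)} \left(\left(\left(-2\right) 4 + 5\right) + 0\right)\right) \left(-336\right) = \left(280 + \left(-4\right)^{2} \left(\left(\left(-2\right) 4 + 5\right) + 0\right)\right) \left(-336\right) = \left(280 + 16 \left(\left(-8 + 5\right) + 0\right)\right) \left(-336\right) = \left(280 + 16 \left(-3 + 0\right)\right) \left(-336\right) = \left(280 + 16 \left(-3\right)\right) \left(-336\right) = \left(280 - 48\right) \left(-336\right) = 232 \left(-336\right) = -77952$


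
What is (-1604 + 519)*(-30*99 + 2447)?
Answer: 567455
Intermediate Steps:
(-1604 + 519)*(-30*99 + 2447) = -1085*(-2970 + 2447) = -1085*(-523) = 567455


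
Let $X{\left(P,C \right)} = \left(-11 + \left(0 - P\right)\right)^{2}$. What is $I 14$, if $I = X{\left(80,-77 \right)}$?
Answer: $115934$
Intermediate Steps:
$X{\left(P,C \right)} = \left(-11 - P\right)^{2}$
$I = 8281$ ($I = \left(11 + 80\right)^{2} = 91^{2} = 8281$)
$I 14 = 8281 \cdot 14 = 115934$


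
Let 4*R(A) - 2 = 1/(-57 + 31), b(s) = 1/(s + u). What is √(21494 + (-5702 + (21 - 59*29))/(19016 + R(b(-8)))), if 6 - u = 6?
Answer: √84069178812605030/1977715 ≈ 146.61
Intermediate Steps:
u = 0 (u = 6 - 1*6 = 6 - 6 = 0)
b(s) = 1/s (b(s) = 1/(s + 0) = 1/s)
R(A) = 51/104 (R(A) = ½ + 1/(4*(-57 + 31)) = ½ + (¼)/(-26) = ½ + (¼)*(-1/26) = ½ - 1/104 = 51/104)
√(21494 + (-5702 + (21 - 59*29))/(19016 + R(b(-8)))) = √(21494 + (-5702 + (21 - 59*29))/(19016 + 51/104)) = √(21494 + (-5702 + (21 - 1711))/(1977715/104)) = √(21494 + (-5702 - 1690)*(104/1977715)) = √(21494 - 7392*104/1977715) = √(21494 - 768768/1977715) = √(42508237442/1977715) = √84069178812605030/1977715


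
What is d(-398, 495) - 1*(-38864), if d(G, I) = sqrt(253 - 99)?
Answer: 38864 + sqrt(154) ≈ 38876.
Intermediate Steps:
d(G, I) = sqrt(154)
d(-398, 495) - 1*(-38864) = sqrt(154) - 1*(-38864) = sqrt(154) + 38864 = 38864 + sqrt(154)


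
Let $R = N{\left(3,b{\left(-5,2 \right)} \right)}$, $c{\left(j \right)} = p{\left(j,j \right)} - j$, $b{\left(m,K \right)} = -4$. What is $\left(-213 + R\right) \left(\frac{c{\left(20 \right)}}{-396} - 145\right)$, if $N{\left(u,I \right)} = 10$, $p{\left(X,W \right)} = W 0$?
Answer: $\frac{2913050}{99} \approx 29425.0$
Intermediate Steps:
$p{\left(X,W \right)} = 0$
$c{\left(j \right)} = - j$ ($c{\left(j \right)} = 0 - j = - j$)
$R = 10$
$\left(-213 + R\right) \left(\frac{c{\left(20 \right)}}{-396} - 145\right) = \left(-213 + 10\right) \left(\frac{\left(-1\right) 20}{-396} - 145\right) = - 203 \left(\left(-20\right) \left(- \frac{1}{396}\right) - 145\right) = - 203 \left(\frac{5}{99} - 145\right) = \left(-203\right) \left(- \frac{14350}{99}\right) = \frac{2913050}{99}$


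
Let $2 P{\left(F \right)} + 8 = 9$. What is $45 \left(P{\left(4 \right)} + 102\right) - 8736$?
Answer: $- \frac{8247}{2} \approx -4123.5$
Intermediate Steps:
$P{\left(F \right)} = \frac{1}{2}$ ($P{\left(F \right)} = -4 + \frac{1}{2} \cdot 9 = -4 + \frac{9}{2} = \frac{1}{2}$)
$45 \left(P{\left(4 \right)} + 102\right) - 8736 = 45 \left(\frac{1}{2} + 102\right) - 8736 = 45 \cdot \frac{205}{2} - 8736 = \frac{9225}{2} - 8736 = - \frac{8247}{2}$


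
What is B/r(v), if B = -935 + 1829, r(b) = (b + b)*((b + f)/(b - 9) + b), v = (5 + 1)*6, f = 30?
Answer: 447/1384 ≈ 0.32298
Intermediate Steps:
v = 36 (v = 6*6 = 36)
r(b) = 2*b*(b + (30 + b)/(-9 + b)) (r(b) = (b + b)*((b + 30)/(b - 9) + b) = (2*b)*((30 + b)/(-9 + b) + b) = (2*b)*(b + (30 + b)/(-9 + b)) = 2*b*(b + (30 + b)/(-9 + b)))
B = 894
B/r(v) = 894/((2*36*(30 + 36² - 8*36)/(-9 + 36))) = 894/((2*36*(30 + 1296 - 288)/27)) = 894/((2*36*(1/27)*1038)) = 894/2768 = 894*(1/2768) = 447/1384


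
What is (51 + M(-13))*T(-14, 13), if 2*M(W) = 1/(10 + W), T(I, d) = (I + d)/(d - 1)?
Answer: -305/72 ≈ -4.2361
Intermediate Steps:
T(I, d) = (I + d)/(-1 + d)
M(W) = 1/(2*(10 + W))
(51 + M(-13))*T(-14, 13) = (51 + 1/(2*(10 - 13)))*((-14 + 13)/(-1 + 13)) = (51 + (1/2)/(-3))*(-1/12) = (51 + (1/2)*(-1/3))*((1/12)*(-1)) = (51 - 1/6)*(-1/12) = (305/6)*(-1/12) = -305/72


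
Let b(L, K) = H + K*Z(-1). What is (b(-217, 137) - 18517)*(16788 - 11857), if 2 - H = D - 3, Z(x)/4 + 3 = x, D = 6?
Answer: -102121010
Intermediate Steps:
Z(x) = -12 + 4*x
H = -1 (H = 2 - (6 - 3) = 2 - 1*3 = 2 - 3 = -1)
b(L, K) = -1 - 16*K (b(L, K) = -1 + K*(-12 + 4*(-1)) = -1 + K*(-12 - 4) = -1 + K*(-16) = -1 - 16*K)
(b(-217, 137) - 18517)*(16788 - 11857) = ((-1 - 16*137) - 18517)*(16788 - 11857) = ((-1 - 2192) - 18517)*4931 = (-2193 - 18517)*4931 = -20710*4931 = -102121010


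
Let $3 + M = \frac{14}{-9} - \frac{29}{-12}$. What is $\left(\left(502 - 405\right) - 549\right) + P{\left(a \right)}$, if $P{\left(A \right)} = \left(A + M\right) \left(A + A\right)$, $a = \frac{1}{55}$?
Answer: $- \frac{24615599}{54450} \approx -452.08$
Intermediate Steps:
$M = - \frac{77}{36}$ ($M = -3 + \left(\frac{14}{-9} - \frac{29}{-12}\right) = -3 + \left(14 \left(- \frac{1}{9}\right) - - \frac{29}{12}\right) = -3 + \left(- \frac{14}{9} + \frac{29}{12}\right) = -3 + \frac{31}{36} = - \frac{77}{36} \approx -2.1389$)
$a = \frac{1}{55} \approx 0.018182$
$P{\left(A \right)} = 2 A \left(- \frac{77}{36} + A\right)$ ($P{\left(A \right)} = \left(A - \frac{77}{36}\right) \left(A + A\right) = \left(- \frac{77}{36} + A\right) 2 A = 2 A \left(- \frac{77}{36} + A\right)$)
$\left(\left(502 - 405\right) - 549\right) + P{\left(a \right)} = \left(\left(502 - 405\right) - 549\right) + \frac{1}{18} \cdot \frac{1}{55} \left(-77 + 36 \cdot \frac{1}{55}\right) = \left(97 - 549\right) + \frac{1}{18} \cdot \frac{1}{55} \left(-77 + \frac{36}{55}\right) = -452 + \frac{1}{18} \cdot \frac{1}{55} \left(- \frac{4199}{55}\right) = -452 - \frac{4199}{54450} = - \frac{24615599}{54450}$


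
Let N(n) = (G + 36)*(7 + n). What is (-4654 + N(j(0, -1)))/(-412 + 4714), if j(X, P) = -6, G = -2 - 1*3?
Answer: -1541/1434 ≈ -1.0746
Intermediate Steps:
G = -5 (G = -2 - 3 = -5)
N(n) = 217 + 31*n (N(n) = (-5 + 36)*(7 + n) = 31*(7 + n) = 217 + 31*n)
(-4654 + N(j(0, -1)))/(-412 + 4714) = (-4654 + (217 + 31*(-6)))/(-412 + 4714) = (-4654 + (217 - 186))/4302 = (-4654 + 31)*(1/4302) = -4623*1/4302 = -1541/1434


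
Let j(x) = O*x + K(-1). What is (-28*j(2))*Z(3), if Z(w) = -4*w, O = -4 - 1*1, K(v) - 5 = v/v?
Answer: -1344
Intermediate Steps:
K(v) = 6 (K(v) = 5 + v/v = 5 + 1 = 6)
O = -5 (O = -4 - 1 = -5)
j(x) = 6 - 5*x (j(x) = -5*x + 6 = 6 - 5*x)
(-28*j(2))*Z(3) = (-28*(6 - 5*2))*(-4*3) = -28*(6 - 10)*(-12) = -28*(-4)*(-12) = 112*(-12) = -1344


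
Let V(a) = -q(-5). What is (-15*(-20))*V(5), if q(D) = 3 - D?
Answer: -2400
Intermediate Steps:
V(a) = -8 (V(a) = -(3 - 1*(-5)) = -(3 + 5) = -1*8 = -8)
(-15*(-20))*V(5) = -15*(-20)*(-8) = 300*(-8) = -2400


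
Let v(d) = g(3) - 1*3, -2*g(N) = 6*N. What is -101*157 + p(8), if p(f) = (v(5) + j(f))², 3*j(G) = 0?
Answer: -15713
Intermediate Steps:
g(N) = -3*N
j(G) = 0 (j(G) = (⅓)*0 = 0)
v(d) = -12 (v(d) = -3*3 - 1*3 = -9 - 3 = -12)
p(f) = 144 (p(f) = (-12 + 0)² = (-12)² = 144)
-101*157 + p(8) = -101*157 + 144 = -15857 + 144 = -15713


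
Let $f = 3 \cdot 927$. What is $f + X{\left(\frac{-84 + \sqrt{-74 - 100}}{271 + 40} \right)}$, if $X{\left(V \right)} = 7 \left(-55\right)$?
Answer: $2396$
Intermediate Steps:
$f = 2781$
$X{\left(V \right)} = -385$
$f + X{\left(\frac{-84 + \sqrt{-74 - 100}}{271 + 40} \right)} = 2781 - 385 = 2396$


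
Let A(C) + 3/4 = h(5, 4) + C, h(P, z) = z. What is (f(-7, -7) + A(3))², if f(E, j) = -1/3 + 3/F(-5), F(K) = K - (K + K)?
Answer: 152881/3600 ≈ 42.467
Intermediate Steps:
A(C) = 13/4 + C (A(C) = -¾ + (4 + C) = 13/4 + C)
F(K) = -K (F(K) = K - 2*K = -K)
f(E, j) = 4/15 (f(E, j) = -1/3 + 3/((-1*(-5))) = -1*⅓ + 3/5 = -⅓ + 3*(⅕) = -⅓ + ⅗ = 4/15)
(f(-7, -7) + A(3))² = (4/15 + (13/4 + 3))² = (4/15 + 25/4)² = (391/60)² = 152881/3600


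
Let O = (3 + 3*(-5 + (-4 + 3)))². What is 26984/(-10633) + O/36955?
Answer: -198960259/78588503 ≈ -2.5317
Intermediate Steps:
O = 225 (O = (3 + 3*(-5 - 1))² = (3 + 3*(-6))² = (3 - 18)² = (-15)² = 225)
26984/(-10633) + O/36955 = 26984/(-10633) + 225/36955 = 26984*(-1/10633) + 225*(1/36955) = -26984/10633 + 45/7391 = -198960259/78588503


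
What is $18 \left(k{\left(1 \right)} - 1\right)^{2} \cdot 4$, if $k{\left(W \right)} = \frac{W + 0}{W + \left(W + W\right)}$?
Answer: $32$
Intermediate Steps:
$k{\left(W \right)} = \frac{1}{3}$ ($k{\left(W \right)} = \frac{W}{W + 2 W} = \frac{W}{3 W} = W \frac{1}{3 W} = \frac{1}{3}$)
$18 \left(k{\left(1 \right)} - 1\right)^{2} \cdot 4 = 18 \left(\frac{1}{3} - 1\right)^{2} \cdot 4 = 18 \left(- \frac{2}{3}\right)^{2} \cdot 4 = 18 \cdot \frac{4}{9} \cdot 4 = 8 \cdot 4 = 32$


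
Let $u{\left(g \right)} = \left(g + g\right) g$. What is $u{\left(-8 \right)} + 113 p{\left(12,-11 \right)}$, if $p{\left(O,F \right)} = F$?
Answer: $-1115$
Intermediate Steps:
$u{\left(g \right)} = 2 g^{2}$ ($u{\left(g \right)} = 2 g g = 2 g^{2}$)
$u{\left(-8 \right)} + 113 p{\left(12,-11 \right)} = 2 \left(-8\right)^{2} + 113 \left(-11\right) = 2 \cdot 64 - 1243 = 128 - 1243 = -1115$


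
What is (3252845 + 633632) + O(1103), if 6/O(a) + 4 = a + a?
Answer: 1426337060/367 ≈ 3.8865e+6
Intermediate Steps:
O(a) = 6/(-4 + 2*a) (O(a) = 6/(-4 + (a + a)) = 6/(-4 + 2*a))
(3252845 + 633632) + O(1103) = (3252845 + 633632) + 3/(-2 + 1103) = 3886477 + 3/1101 = 3886477 + 3*(1/1101) = 3886477 + 1/367 = 1426337060/367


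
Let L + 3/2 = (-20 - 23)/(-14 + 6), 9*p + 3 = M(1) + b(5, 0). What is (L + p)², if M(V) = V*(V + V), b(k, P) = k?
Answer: 96721/5184 ≈ 18.658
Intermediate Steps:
M(V) = 2*V² (M(V) = V*(2*V) = 2*V²)
p = 4/9 (p = -⅓ + (2*1² + 5)/9 = -⅓ + (2*1 + 5)/9 = -⅓ + (2 + 5)/9 = -⅓ + (⅑)*7 = -⅓ + 7/9 = 4/9 ≈ 0.44444)
L = 31/8 (L = -3/2 + (-20 - 23)/(-14 + 6) = -3/2 - 43/(-8) = -3/2 - 43*(-⅛) = -3/2 + 43/8 = 31/8 ≈ 3.8750)
(L + p)² = (31/8 + 4/9)² = (311/72)² = 96721/5184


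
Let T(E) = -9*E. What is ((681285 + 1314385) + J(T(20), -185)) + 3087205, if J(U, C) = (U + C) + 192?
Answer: 5082702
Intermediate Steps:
J(U, C) = 192 + C + U (J(U, C) = (C + U) + 192 = 192 + C + U)
((681285 + 1314385) + J(T(20), -185)) + 3087205 = ((681285 + 1314385) + (192 - 185 - 9*20)) + 3087205 = (1995670 + (192 - 185 - 180)) + 3087205 = (1995670 - 173) + 3087205 = 1995497 + 3087205 = 5082702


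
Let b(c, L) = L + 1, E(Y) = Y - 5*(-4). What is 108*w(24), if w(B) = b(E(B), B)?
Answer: 2700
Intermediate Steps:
E(Y) = 20 + Y (E(Y) = Y + 20 = 20 + Y)
b(c, L) = 1 + L
w(B) = 1 + B
108*w(24) = 108*(1 + 24) = 108*25 = 2700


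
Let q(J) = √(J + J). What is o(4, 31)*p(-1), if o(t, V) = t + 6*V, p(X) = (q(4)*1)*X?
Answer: -380*√2 ≈ -537.40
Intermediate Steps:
q(J) = √2*√J (q(J) = √(2*J) = √2*√J)
p(X) = 2*X*√2 (p(X) = ((√2*√4)*1)*X = ((√2*2)*1)*X = ((2*√2)*1)*X = (2*√2)*X = 2*X*√2)
o(4, 31)*p(-1) = (4 + 6*31)*(2*(-1)*√2) = (4 + 186)*(-2*√2) = 190*(-2*√2) = -380*√2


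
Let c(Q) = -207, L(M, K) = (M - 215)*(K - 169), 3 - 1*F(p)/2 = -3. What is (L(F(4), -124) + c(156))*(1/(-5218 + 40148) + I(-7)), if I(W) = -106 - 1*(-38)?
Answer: -70392583004/17465 ≈ -4.0305e+6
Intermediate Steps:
I(W) = -68 (I(W) = -106 + 38 = -68)
F(p) = 12 (F(p) = 6 - 2*(-3) = 6 + 6 = 12)
L(M, K) = (-215 + M)*(-169 + K)
(L(F(4), -124) + c(156))*(1/(-5218 + 40148) + I(-7)) = ((36335 - 215*(-124) - 169*12 - 124*12) - 207)*(1/(-5218 + 40148) - 68) = ((36335 + 26660 - 2028 - 1488) - 207)*(1/34930 - 68) = (59479 - 207)*(1/34930 - 68) = 59272*(-2375239/34930) = -70392583004/17465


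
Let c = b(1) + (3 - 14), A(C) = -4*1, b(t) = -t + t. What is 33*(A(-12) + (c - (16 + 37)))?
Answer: -2244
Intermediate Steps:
b(t) = 0
A(C) = -4
c = -11 (c = 0 + (3 - 14) = 0 - 11 = -11)
33*(A(-12) + (c - (16 + 37))) = 33*(-4 + (-11 - (16 + 37))) = 33*(-4 + (-11 - 1*53)) = 33*(-4 + (-11 - 53)) = 33*(-4 - 64) = 33*(-68) = -2244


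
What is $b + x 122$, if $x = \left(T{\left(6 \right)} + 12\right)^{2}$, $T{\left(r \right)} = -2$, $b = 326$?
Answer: $12526$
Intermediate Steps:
$x = 100$ ($x = \left(-2 + 12\right)^{2} = 10^{2} = 100$)
$b + x 122 = 326 + 100 \cdot 122 = 326 + 12200 = 12526$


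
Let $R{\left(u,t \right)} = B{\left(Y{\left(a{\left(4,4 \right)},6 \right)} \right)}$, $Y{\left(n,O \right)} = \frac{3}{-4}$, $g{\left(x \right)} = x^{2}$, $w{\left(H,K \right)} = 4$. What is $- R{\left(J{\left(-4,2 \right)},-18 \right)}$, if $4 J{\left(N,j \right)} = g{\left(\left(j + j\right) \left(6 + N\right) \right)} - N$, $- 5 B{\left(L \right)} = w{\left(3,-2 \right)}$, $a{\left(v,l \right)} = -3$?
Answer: $\frac{4}{5} \approx 0.8$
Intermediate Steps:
$Y{\left(n,O \right)} = - \frac{3}{4}$ ($Y{\left(n,O \right)} = 3 \left(- \frac{1}{4}\right) = - \frac{3}{4}$)
$B{\left(L \right)} = - \frac{4}{5}$ ($B{\left(L \right)} = \left(- \frac{1}{5}\right) 4 = - \frac{4}{5}$)
$J{\left(N,j \right)} = - \frac{N}{4} + j^{2} \left(6 + N\right)^{2}$ ($J{\left(N,j \right)} = \frac{\left(\left(j + j\right) \left(6 + N\right)\right)^{2} - N}{4} = \frac{\left(2 j \left(6 + N\right)\right)^{2} - N}{4} = \frac{4 j^{2} \left(6 + N\right)^{2} - N}{4} = \frac{- N + 4 j^{2} \left(6 + N\right)^{2}}{4} = - \frac{N}{4} + j^{2} \left(6 + N\right)^{2}$)
$R{\left(u,t \right)} = - \frac{4}{5}$
$- R{\left(J{\left(-4,2 \right)},-18 \right)} = \left(-1\right) \left(- \frac{4}{5}\right) = \frac{4}{5}$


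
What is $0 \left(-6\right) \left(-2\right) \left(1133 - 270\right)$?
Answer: $0$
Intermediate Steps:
$0 \left(-6\right) \left(-2\right) \left(1133 - 270\right) = 0 \left(-2\right) 863 = 0 \cdot 863 = 0$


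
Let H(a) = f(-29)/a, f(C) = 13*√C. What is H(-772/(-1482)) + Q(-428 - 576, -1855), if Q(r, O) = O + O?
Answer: -3710 + 9633*I*√29/386 ≈ -3710.0 + 134.39*I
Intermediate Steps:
Q(r, O) = 2*O
H(a) = 13*I*√29/a (H(a) = (13*√(-29))/a = (13*(I*√29))/a = (13*I*√29)/a = 13*I*√29/a)
H(-772/(-1482)) + Q(-428 - 576, -1855) = 13*I*√29/((-772/(-1482))) + 2*(-1855) = 13*I*√29/((-772*(-1/1482))) - 3710 = 13*I*√29/(386/741) - 3710 = 13*I*√29*(741/386) - 3710 = 9633*I*√29/386 - 3710 = -3710 + 9633*I*√29/386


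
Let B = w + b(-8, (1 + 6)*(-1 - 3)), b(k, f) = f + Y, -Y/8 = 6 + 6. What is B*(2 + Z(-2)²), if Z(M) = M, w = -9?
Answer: -798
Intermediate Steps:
Y = -96 (Y = -8*(6 + 6) = -8*12 = -96)
b(k, f) = -96 + f (b(k, f) = f - 96 = -96 + f)
B = -133 (B = -9 + (-96 + (1 + 6)*(-1 - 3)) = -9 + (-96 + 7*(-4)) = -9 + (-96 - 28) = -9 - 124 = -133)
B*(2 + Z(-2)²) = -133*(2 + (-2)²) = -133*(2 + 4) = -133*6 = -798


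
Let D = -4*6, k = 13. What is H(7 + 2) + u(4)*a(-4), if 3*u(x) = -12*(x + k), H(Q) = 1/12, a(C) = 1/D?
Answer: 35/12 ≈ 2.9167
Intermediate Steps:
D = -24
a(C) = -1/24 (a(C) = 1/(-24) = -1/24)
H(Q) = 1/12
u(x) = -52 - 4*x (u(x) = (-12*(x + 13))/3 = (-12*(13 + x))/3 = (-156 - 12*x)/3 = -52 - 4*x)
H(7 + 2) + u(4)*a(-4) = 1/12 + (-52 - 4*4)*(-1/24) = 1/12 + (-52 - 16)*(-1/24) = 1/12 - 68*(-1/24) = 1/12 + 17/6 = 35/12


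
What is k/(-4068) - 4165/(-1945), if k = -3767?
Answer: 4854007/1582452 ≈ 3.0674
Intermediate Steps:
k/(-4068) - 4165/(-1945) = -3767/(-4068) - 4165/(-1945) = -3767*(-1/4068) - 4165*(-1/1945) = 3767/4068 + 833/389 = 4854007/1582452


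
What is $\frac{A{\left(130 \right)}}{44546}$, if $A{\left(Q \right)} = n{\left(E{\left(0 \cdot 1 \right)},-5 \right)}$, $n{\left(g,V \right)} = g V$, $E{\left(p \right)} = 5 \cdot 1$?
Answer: $- \frac{25}{44546} \approx -0.00056122$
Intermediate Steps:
$E{\left(p \right)} = 5$
$n{\left(g,V \right)} = V g$
$A{\left(Q \right)} = -25$ ($A{\left(Q \right)} = \left(-5\right) 5 = -25$)
$\frac{A{\left(130 \right)}}{44546} = - \frac{25}{44546}$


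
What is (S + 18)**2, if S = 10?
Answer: 784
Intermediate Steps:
(S + 18)**2 = (10 + 18)**2 = 28**2 = 784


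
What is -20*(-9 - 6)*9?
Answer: 2700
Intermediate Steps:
-20*(-9 - 6)*9 = -20*(-15)*9 = 300*9 = 2700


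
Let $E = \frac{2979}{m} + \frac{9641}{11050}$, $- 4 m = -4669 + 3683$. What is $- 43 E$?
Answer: $- \frac{178548427}{320450} \approx -557.18$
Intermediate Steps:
$m = \frac{493}{2}$ ($m = - \frac{-4669 + 3683}{4} = \left(- \frac{1}{4}\right) \left(-986\right) = \frac{493}{2} \approx 246.5$)
$E = \frac{4152289}{320450}$ ($E = \frac{2979}{\frac{493}{2}} + \frac{9641}{11050} = 2979 \cdot \frac{2}{493} + 9641 \cdot \frac{1}{11050} = \frac{5958}{493} + \frac{9641}{11050} = \frac{4152289}{320450} \approx 12.958$)
$- 43 E = \left(-43\right) \frac{4152289}{320450} = - \frac{178548427}{320450}$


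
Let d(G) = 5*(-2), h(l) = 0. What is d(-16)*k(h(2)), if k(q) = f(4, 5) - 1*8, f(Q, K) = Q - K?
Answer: 90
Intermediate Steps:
d(G) = -10
k(q) = -9 (k(q) = (4 - 1*5) - 1*8 = (4 - 5) - 8 = -1 - 8 = -9)
d(-16)*k(h(2)) = -10*(-9) = 90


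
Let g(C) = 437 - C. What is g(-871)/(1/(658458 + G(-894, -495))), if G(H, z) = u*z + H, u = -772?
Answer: 1359932832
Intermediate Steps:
G(H, z) = H - 772*z (G(H, z) = -772*z + H = H - 772*z)
g(-871)/(1/(658458 + G(-894, -495))) = (437 - 1*(-871))/(1/(658458 + (-894 - 772*(-495)))) = (437 + 871)/(1/(658458 + (-894 + 382140))) = 1308/(1/(658458 + 381246)) = 1308/(1/1039704) = 1308*1039704 = 1359932832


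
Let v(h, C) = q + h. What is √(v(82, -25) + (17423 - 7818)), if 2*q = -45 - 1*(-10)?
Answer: √38678/2 ≈ 98.334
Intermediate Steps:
q = -35/2 (q = (-45 - 1*(-10))/2 = (-45 + 10)/2 = (½)*(-35) = -35/2 ≈ -17.500)
v(h, C) = -35/2 + h
√(v(82, -25) + (17423 - 7818)) = √((-35/2 + 82) + (17423 - 7818)) = √(129/2 + 9605) = √(19339/2) = √38678/2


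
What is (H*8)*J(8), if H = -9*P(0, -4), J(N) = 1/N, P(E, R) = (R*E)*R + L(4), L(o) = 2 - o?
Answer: 18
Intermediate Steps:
P(E, R) = -2 + E*R**2 (P(E, R) = (R*E)*R + (2 - 1*4) = (E*R)*R + (2 - 4) = E*R**2 - 2 = -2 + E*R**2)
H = 18 (H = -9*(-2 + 0*(-4)**2) = -9*(-2 + 0*16) = -9*(-2 + 0) = -9*(-2) = 18)
(H*8)*J(8) = (18*8)/8 = 144*(1/8) = 18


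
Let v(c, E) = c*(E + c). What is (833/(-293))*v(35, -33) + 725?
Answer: 154115/293 ≈ 525.99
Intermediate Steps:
(833/(-293))*v(35, -33) + 725 = (833/(-293))*(35*(-33 + 35)) + 725 = (833*(-1/293))*(35*2) + 725 = -833/293*70 + 725 = -58310/293 + 725 = 154115/293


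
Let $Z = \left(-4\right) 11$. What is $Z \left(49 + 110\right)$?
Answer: $-6996$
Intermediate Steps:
$Z = -44$
$Z \left(49 + 110\right) = - 44 \left(49 + 110\right) = \left(-44\right) 159 = -6996$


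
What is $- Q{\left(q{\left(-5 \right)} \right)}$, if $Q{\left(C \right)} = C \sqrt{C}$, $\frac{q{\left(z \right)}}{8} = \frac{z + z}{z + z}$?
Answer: $- 16 \sqrt{2} \approx -22.627$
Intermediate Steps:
$q{\left(z \right)} = 8$ ($q{\left(z \right)} = 8 \frac{z + z}{z + z} = 8 \frac{2 z}{2 z} = 8 \cdot 2 z \frac{1}{2 z} = 8 \cdot 1 = 8$)
$Q{\left(C \right)} = C^{\frac{3}{2}}$
$- Q{\left(q{\left(-5 \right)} \right)} = - 8^{\frac{3}{2}} = - 16 \sqrt{2}$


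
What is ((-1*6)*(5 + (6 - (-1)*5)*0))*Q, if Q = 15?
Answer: -450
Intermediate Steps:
((-1*6)*(5 + (6 - (-1)*5)*0))*Q = ((-1*6)*(5 + (6 - (-1)*5)*0))*15 = -6*(5 + (6 - 1*(-5))*0)*15 = -6*(5 + (6 + 5)*0)*15 = -6*(5 + 11*0)*15 = -6*(5 + 0)*15 = -6*5*15 = -30*15 = -450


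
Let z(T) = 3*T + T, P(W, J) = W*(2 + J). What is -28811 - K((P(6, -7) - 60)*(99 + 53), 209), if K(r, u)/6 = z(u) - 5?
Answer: -33797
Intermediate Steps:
z(T) = 4*T
K(r, u) = -30 + 24*u (K(r, u) = 6*(4*u - 5) = 6*(-5 + 4*u) = -30 + 24*u)
-28811 - K((P(6, -7) - 60)*(99 + 53), 209) = -28811 - (-30 + 24*209) = -28811 - (-30 + 5016) = -28811 - 1*4986 = -28811 - 4986 = -33797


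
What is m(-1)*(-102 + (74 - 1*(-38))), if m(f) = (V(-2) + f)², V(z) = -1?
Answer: 40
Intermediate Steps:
m(f) = (-1 + f)²
m(-1)*(-102 + (74 - 1*(-38))) = (-1 - 1)²*(-102 + (74 - 1*(-38))) = (-2)²*(-102 + (74 + 38)) = 4*(-102 + 112) = 4*10 = 40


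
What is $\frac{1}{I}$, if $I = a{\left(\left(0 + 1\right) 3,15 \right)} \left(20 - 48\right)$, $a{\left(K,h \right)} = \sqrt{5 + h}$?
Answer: $- \frac{\sqrt{5}}{280} \approx -0.0079859$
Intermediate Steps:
$I = - 56 \sqrt{5}$ ($I = \sqrt{5 + 15} \left(20 - 48\right) = \sqrt{20} \left(-28\right) = 2 \sqrt{5} \left(-28\right) = - 56 \sqrt{5} \approx -125.22$)
$\frac{1}{I} = \frac{1}{\left(-56\right) \sqrt{5}} = - \frac{\sqrt{5}}{280}$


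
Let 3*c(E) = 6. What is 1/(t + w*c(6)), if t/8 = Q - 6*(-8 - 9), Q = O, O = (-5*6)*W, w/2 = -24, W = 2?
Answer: 1/240 ≈ 0.0041667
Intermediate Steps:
c(E) = 2 (c(E) = (⅓)*6 = 2)
w = -48 (w = 2*(-24) = -48)
O = -60 (O = -5*6*2 = -30*2 = -60)
Q = -60
t = 336 (t = 8*(-60 - 6*(-8 - 9)) = 8*(-60 - 6*(-17)) = 8*(-60 + 102) = 8*42 = 336)
1/(t + w*c(6)) = 1/(336 - 48*2) = 1/(336 - 96) = 1/240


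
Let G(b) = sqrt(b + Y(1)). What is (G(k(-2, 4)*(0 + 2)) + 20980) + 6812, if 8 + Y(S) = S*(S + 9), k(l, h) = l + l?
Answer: 27792 + I*sqrt(6) ≈ 27792.0 + 2.4495*I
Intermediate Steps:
k(l, h) = 2*l
Y(S) = -8 + S*(9 + S) (Y(S) = -8 + S*(S + 9) = -8 + S*(9 + S))
G(b) = sqrt(2 + b) (G(b) = sqrt(b + (-8 + 1**2 + 9*1)) = sqrt(b + (-8 + 1 + 9)) = sqrt(b + 2) = sqrt(2 + b))
(G(k(-2, 4)*(0 + 2)) + 20980) + 6812 = (sqrt(2 + (2*(-2))*(0 + 2)) + 20980) + 6812 = (sqrt(2 - 4*2) + 20980) + 6812 = (sqrt(2 - 8) + 20980) + 6812 = (sqrt(-6) + 20980) + 6812 = (I*sqrt(6) + 20980) + 6812 = (20980 + I*sqrt(6)) + 6812 = 27792 + I*sqrt(6)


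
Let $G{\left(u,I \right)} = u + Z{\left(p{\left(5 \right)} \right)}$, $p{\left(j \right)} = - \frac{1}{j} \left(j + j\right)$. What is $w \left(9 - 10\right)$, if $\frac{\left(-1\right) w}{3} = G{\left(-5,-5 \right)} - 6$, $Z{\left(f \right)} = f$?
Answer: $-39$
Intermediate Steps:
$p{\left(j \right)} = -2$ ($p{\left(j \right)} = - \frac{1}{j} 2 j = -2$)
$G{\left(u,I \right)} = -2 + u$ ($G{\left(u,I \right)} = u - 2 = -2 + u$)
$w = 39$ ($w = - 3 \left(\left(-2 - 5\right) - 6\right) = - 3 \left(-7 - 6\right) = \left(-3\right) \left(-13\right) = 39$)
$w \left(9 - 10\right) = 39 \left(9 - 10\right) = 39 \left(-1\right) = -39$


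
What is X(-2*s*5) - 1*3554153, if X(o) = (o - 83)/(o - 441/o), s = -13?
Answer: -58497798117/16459 ≈ -3.5542e+6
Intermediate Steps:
X(o) = (-83 + o)/(o - 441/o)
X(-2*s*5) - 1*3554153 = (-2*(-13)*5)*(-83 - 2*(-13)*5)/(-441 + (-2*(-13)*5)**2) - 1*3554153 = (26*5)*(-83 + 26*5)/(-441 + (26*5)**2) - 3554153 = 130*(-83 + 130)/(-441 + 130**2) - 3554153 = 130*47/(-441 + 16900) - 3554153 = 130*47/16459 - 3554153 = 130*(1/16459)*47 - 3554153 = 6110/16459 - 3554153 = -58497798117/16459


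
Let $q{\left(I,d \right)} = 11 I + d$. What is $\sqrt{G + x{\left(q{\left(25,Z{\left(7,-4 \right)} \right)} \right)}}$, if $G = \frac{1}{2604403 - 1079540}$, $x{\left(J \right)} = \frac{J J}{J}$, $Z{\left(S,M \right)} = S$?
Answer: $\frac{\sqrt{655708423117721}}{1524863} \approx 16.793$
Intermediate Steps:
$q{\left(I,d \right)} = d + 11 I$
$x{\left(J \right)} = J$ ($x{\left(J \right)} = \frac{J^{2}}{J} = J$)
$G = \frac{1}{1524863} \approx 6.558 \cdot 10^{-7}$
$\sqrt{G + x{\left(q{\left(25,Z{\left(7,-4 \right)} \right)} \right)}} = \sqrt{\frac{1}{1524863} + \left(7 + 11 \cdot 25\right)} = \sqrt{\frac{1}{1524863} + \left(7 + 275\right)} = \sqrt{\frac{1}{1524863} + 282} = \sqrt{\frac{430011367}{1524863}} = \frac{\sqrt{655708423117721}}{1524863}$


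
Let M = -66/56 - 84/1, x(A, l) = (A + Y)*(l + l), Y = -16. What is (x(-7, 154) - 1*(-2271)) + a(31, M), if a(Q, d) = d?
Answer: -137149/28 ≈ -4898.2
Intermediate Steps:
x(A, l) = 2*l*(-16 + A) (x(A, l) = (A - 16)*(l + l) = (-16 + A)*(2*l) = 2*l*(-16 + A))
M = -2385/28 (M = -66*1/56 - 84*1 = -33/28 - 84 = -2385/28 ≈ -85.179)
(x(-7, 154) - 1*(-2271)) + a(31, M) = (2*154*(-16 - 7) - 1*(-2271)) - 2385/28 = (2*154*(-23) + 2271) - 2385/28 = (-7084 + 2271) - 2385/28 = -4813 - 2385/28 = -137149/28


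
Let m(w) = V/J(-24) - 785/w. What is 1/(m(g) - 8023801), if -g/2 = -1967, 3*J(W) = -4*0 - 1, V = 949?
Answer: -3934/31576834017 ≈ -1.2459e-7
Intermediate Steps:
J(W) = -1/3 (J(W) = (-4*0 - 1)/3 = (0 - 1)/3 = (1/3)*(-1) = -1/3)
g = 3934 (g = -2*(-1967) = 3934)
m(w) = -2847 - 785/w (m(w) = 949/(-1/3) - 785/w = 949*(-3) - 785/w = -2847 - 785/w)
1/(m(g) - 8023801) = 1/((-2847 - 785/3934) - 8023801) = 1/(-11200883/3934 - 8023801) = 1/(-31576834017/3934) = -3934/31576834017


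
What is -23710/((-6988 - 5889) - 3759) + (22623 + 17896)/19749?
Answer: 571161437/164272182 ≈ 3.4769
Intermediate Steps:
-23710/((-6988 - 5889) - 3759) + (22623 + 17896)/19749 = -23710/(-12877 - 3759) + 40519*(1/19749) = -23710/(-16636) + 40519/19749 = -23710*(-1/16636) + 40519/19749 = 11855/8318 + 40519/19749 = 571161437/164272182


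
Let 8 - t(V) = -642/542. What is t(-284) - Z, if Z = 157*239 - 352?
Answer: -10070852/271 ≈ -37162.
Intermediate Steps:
t(V) = 2489/271 (t(V) = 8 - (-642)/542 = 8 - 1*(-321/271) = 8 + 321/271 = 2489/271)
Z = 37171 (Z = 37523 - 352 = 37171)
t(-284) - Z = 2489/271 - 1*37171 = 2489/271 - 37171 = -10070852/271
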